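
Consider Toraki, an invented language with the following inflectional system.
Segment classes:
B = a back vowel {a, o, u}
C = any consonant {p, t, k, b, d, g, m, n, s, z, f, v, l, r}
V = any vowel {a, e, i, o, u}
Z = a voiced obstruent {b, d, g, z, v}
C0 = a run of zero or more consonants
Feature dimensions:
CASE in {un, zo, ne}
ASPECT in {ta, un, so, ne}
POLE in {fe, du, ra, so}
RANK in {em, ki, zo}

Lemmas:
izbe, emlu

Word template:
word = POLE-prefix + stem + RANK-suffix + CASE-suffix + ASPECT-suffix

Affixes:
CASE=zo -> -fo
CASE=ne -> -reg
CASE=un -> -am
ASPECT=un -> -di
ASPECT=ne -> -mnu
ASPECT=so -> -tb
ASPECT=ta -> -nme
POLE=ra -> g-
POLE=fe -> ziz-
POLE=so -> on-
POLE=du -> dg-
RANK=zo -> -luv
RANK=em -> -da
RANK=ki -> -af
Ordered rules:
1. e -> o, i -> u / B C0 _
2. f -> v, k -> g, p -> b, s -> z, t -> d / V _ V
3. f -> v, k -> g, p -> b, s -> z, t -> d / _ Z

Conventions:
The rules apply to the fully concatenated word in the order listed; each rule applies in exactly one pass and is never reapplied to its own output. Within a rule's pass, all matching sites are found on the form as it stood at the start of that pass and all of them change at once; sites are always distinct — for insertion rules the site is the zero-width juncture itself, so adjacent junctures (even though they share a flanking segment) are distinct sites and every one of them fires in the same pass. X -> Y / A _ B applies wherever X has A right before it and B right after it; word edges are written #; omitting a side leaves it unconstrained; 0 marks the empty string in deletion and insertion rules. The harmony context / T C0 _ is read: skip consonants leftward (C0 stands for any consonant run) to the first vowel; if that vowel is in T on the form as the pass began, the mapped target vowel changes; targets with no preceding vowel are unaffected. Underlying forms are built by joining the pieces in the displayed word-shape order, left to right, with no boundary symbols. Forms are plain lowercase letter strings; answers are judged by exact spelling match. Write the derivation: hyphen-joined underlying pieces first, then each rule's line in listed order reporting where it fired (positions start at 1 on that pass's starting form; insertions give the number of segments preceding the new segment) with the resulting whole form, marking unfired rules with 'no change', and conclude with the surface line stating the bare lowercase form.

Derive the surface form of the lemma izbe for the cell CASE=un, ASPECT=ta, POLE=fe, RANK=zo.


underlying: ziz-izbe-luv-am-nme
1. e -> o, i -> u / B C0 _: fires at position(s) 15: zizizbeluvamnmo
2. f -> v, k -> g, p -> b, s -> z, t -> d / V _ V: no change
3. f -> v, k -> g, p -> b, s -> z, t -> d / _ Z: no change
surface: zizizbeluvamnmo


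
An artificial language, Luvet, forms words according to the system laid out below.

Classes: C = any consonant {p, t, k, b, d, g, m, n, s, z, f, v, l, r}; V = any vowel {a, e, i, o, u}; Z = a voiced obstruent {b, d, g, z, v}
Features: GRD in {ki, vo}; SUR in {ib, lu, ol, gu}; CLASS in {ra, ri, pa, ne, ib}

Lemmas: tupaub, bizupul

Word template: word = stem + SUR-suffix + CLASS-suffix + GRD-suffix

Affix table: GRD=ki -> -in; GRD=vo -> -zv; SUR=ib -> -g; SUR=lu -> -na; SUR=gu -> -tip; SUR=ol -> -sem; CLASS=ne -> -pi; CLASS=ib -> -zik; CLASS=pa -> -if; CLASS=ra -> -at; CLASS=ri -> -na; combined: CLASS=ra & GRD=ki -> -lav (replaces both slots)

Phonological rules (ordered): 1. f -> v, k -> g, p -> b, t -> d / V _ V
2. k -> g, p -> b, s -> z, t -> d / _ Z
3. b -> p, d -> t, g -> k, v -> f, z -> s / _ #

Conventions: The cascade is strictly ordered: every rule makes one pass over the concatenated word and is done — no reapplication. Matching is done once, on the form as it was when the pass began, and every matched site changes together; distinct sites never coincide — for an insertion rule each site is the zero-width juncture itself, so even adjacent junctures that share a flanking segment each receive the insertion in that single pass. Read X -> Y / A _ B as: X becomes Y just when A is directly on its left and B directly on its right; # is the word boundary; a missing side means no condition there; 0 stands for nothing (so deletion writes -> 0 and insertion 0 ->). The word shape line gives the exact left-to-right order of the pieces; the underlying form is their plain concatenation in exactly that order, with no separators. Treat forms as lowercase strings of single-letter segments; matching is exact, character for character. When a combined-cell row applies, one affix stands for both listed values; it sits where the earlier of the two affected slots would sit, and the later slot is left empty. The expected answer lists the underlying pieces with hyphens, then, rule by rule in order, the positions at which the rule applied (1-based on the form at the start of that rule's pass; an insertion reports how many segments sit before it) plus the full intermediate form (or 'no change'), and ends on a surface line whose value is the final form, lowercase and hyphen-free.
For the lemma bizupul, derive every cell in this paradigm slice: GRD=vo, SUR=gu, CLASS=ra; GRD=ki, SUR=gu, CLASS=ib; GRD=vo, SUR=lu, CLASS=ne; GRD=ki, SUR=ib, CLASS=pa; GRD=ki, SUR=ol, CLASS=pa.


cell GRD=vo, SUR=gu, CLASS=ra:
underlying: bizupul-tip-at-zv
1. f -> v, k -> g, p -> b, t -> d / V _ V: fires at position(s) 5, 10: bizubultibatzv
2. k -> g, p -> b, s -> z, t -> d / _ Z: fires at position(s) 12: bizubultibadzv
3. b -> p, d -> t, g -> k, v -> f, z -> s / _ #: fires at position(s) 14: bizubultibadzf
surface: bizubultibadzf

cell GRD=ki, SUR=gu, CLASS=ib:
underlying: bizupul-tip-zik-in
1. f -> v, k -> g, p -> b, t -> d / V _ V: fires at position(s) 5, 13: bizubultipzigin
2. k -> g, p -> b, s -> z, t -> d / _ Z: fires at position(s) 10: bizubultibzigin
3. b -> p, d -> t, g -> k, v -> f, z -> s / _ #: no change
surface: bizubultibzigin

cell GRD=vo, SUR=lu, CLASS=ne:
underlying: bizupul-na-pi-zv
1. f -> v, k -> g, p -> b, t -> d / V _ V: fires at position(s) 5, 10: bizubulnabizv
2. k -> g, p -> b, s -> z, t -> d / _ Z: no change
3. b -> p, d -> t, g -> k, v -> f, z -> s / _ #: fires at position(s) 13: bizubulnabizf
surface: bizubulnabizf

cell GRD=ki, SUR=ib, CLASS=pa:
underlying: bizupul-g-if-in
1. f -> v, k -> g, p -> b, t -> d / V _ V: fires at position(s) 5, 10: bizubulgivin
2. k -> g, p -> b, s -> z, t -> d / _ Z: no change
3. b -> p, d -> t, g -> k, v -> f, z -> s / _ #: no change
surface: bizubulgivin

cell GRD=ki, SUR=ol, CLASS=pa:
underlying: bizupul-sem-if-in
1. f -> v, k -> g, p -> b, t -> d / V _ V: fires at position(s) 5, 12: bizubulsemivin
2. k -> g, p -> b, s -> z, t -> d / _ Z: no change
3. b -> p, d -> t, g -> k, v -> f, z -> s / _ #: no change
surface: bizubulsemivin


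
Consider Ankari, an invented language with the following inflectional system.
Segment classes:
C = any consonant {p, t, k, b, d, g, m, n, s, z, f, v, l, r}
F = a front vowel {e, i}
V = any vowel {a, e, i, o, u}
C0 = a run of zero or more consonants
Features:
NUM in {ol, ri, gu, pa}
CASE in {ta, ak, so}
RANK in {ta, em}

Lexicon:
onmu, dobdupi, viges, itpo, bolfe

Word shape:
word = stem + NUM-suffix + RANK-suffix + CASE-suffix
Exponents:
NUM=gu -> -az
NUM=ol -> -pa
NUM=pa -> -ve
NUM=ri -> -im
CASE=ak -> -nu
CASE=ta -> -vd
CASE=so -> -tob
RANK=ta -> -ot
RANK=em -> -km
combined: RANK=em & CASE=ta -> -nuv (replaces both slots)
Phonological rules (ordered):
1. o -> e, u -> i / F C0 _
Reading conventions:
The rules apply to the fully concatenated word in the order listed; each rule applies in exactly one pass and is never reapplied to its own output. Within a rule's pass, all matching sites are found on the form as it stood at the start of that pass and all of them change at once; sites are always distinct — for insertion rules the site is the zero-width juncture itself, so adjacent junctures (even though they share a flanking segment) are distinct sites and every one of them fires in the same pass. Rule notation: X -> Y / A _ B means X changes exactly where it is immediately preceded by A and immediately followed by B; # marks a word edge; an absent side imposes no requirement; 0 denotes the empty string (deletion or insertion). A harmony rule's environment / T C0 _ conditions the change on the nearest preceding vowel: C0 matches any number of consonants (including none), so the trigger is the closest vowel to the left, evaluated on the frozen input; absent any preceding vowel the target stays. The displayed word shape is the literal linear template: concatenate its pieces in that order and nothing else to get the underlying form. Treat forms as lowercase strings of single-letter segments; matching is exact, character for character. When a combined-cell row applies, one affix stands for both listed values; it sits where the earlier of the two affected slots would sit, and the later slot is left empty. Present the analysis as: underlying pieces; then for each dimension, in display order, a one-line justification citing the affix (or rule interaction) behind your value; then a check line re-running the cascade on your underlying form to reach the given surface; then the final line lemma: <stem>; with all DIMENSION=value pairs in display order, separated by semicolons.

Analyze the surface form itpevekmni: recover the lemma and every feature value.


underlying: itpo-ve-km-nu
NUM=pa - signalled by the affix -ve
CASE=ak - signalled by the affix -nu
RANK=em - signalled by the affix -km
check: itpovekmnu -> itpevekmni
lemma: itpo; NUM=pa; CASE=ak; RANK=em


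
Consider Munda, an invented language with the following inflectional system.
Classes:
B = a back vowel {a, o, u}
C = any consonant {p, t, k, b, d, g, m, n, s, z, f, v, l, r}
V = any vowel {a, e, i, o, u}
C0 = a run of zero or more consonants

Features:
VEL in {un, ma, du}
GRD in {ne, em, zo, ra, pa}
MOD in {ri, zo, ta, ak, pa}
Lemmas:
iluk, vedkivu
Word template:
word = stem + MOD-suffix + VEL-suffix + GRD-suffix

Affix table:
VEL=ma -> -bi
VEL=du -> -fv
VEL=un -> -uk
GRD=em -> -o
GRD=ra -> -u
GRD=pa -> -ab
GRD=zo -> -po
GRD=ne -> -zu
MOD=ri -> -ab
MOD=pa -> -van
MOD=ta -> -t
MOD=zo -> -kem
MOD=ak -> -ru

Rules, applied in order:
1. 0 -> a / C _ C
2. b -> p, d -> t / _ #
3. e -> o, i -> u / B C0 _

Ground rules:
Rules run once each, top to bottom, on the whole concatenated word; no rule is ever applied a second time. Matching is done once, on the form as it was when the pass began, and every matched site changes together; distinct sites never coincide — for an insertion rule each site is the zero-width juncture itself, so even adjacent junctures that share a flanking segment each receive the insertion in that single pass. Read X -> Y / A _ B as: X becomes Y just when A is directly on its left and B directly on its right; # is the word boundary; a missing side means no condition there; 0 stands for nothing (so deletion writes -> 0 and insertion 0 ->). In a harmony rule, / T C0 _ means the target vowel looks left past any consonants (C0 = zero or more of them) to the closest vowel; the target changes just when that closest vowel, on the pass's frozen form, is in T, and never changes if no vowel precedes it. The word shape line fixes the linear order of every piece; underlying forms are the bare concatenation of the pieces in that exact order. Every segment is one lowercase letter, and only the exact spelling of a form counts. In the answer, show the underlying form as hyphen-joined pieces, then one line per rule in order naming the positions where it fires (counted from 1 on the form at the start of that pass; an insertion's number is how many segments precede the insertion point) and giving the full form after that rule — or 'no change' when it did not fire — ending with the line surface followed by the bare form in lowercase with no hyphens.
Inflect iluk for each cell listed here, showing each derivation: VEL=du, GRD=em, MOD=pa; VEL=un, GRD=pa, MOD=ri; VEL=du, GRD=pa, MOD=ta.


cell VEL=du, GRD=em, MOD=pa:
underlying: iluk-van-fv-o
1. 0 -> a / C _ C: inserts after position(s) 4, 7, 8: ilukavanafavo
2. b -> p, d -> t / _ #: no change
3. e -> o, i -> u / B C0 _: no change
surface: ilukavanafavo

cell VEL=un, GRD=pa, MOD=ri:
underlying: iluk-ab-uk-ab
1. 0 -> a / C _ C: no change
2. b -> p, d -> t / _ #: fires at position(s) 10: ilukabukap
3. e -> o, i -> u / B C0 _: no change
surface: ilukabukap

cell VEL=du, GRD=pa, MOD=ta:
underlying: iluk-t-fv-ab
1. 0 -> a / C _ C: inserts after position(s) 4, 5, 6: ilukatafavab
2. b -> p, d -> t / _ #: fires at position(s) 12: ilukatafavap
3. e -> o, i -> u / B C0 _: no change
surface: ilukatafavap


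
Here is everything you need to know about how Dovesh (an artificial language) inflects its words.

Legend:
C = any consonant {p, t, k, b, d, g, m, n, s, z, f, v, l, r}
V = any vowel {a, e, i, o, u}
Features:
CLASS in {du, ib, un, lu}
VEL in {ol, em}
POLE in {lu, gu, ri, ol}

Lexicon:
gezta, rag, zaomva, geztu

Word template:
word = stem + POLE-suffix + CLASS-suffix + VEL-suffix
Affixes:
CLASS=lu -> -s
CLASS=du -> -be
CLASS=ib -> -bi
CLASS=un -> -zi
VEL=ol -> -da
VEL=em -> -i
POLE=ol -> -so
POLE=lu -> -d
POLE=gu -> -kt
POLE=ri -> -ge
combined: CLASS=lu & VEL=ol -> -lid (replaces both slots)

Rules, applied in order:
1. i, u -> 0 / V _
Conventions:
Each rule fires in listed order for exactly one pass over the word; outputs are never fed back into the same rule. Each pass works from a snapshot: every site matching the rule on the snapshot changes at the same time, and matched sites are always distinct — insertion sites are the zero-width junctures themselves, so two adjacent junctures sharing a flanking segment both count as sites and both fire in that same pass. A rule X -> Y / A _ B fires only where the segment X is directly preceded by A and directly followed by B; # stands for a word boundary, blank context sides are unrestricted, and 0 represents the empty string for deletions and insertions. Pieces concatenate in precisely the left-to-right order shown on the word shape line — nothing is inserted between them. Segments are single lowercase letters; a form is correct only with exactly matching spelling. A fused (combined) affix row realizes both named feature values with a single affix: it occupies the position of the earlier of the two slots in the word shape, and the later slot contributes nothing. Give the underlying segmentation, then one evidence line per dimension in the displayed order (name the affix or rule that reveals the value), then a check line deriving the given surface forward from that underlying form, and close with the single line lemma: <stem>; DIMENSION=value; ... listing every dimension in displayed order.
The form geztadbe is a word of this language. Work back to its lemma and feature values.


underlying: gezta-d-be-i
CLASS=du - signalled by the affix -be
VEL=em - signalled by the affix -i
POLE=lu - signalled by the affix -d
check: geztadbei -> geztadbe
lemma: gezta; CLASS=du; VEL=em; POLE=lu


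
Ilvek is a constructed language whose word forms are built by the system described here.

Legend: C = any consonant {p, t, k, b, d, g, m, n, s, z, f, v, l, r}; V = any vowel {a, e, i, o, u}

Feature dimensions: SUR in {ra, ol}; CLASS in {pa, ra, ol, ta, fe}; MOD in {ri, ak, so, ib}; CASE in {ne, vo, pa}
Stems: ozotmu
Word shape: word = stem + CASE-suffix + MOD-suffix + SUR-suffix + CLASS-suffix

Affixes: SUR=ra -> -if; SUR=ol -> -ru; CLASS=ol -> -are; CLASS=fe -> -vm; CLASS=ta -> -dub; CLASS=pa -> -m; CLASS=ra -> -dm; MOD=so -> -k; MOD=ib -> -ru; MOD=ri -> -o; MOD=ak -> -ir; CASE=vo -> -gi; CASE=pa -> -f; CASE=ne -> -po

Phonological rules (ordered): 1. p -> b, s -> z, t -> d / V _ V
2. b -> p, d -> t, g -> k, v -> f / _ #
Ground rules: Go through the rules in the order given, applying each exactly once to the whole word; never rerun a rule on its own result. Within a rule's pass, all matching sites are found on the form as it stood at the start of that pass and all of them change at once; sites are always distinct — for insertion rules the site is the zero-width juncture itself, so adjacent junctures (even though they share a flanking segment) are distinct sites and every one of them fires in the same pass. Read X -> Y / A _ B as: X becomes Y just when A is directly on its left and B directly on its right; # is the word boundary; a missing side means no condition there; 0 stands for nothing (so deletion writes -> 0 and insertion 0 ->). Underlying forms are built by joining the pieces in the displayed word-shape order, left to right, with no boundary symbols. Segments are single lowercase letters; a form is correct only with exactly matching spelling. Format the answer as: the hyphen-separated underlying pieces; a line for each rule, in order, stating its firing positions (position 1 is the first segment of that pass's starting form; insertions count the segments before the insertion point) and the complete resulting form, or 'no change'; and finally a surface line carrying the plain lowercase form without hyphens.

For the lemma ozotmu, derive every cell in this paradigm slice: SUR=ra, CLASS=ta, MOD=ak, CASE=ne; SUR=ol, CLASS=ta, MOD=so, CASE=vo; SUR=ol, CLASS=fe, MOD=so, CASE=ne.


cell SUR=ra, CLASS=ta, MOD=ak, CASE=ne:
underlying: ozotmu-po-ir-if-dub
1. p -> b, s -> z, t -> d / V _ V: fires at position(s) 7: ozotmuboirifdub
2. b -> p, d -> t, g -> k, v -> f / _ #: fires at position(s) 15: ozotmuboirifdup
surface: ozotmuboirifdup

cell SUR=ol, CLASS=ta, MOD=so, CASE=vo:
underlying: ozotmu-gi-k-ru-dub
1. p -> b, s -> z, t -> d / V _ V: no change
2. b -> p, d -> t, g -> k, v -> f / _ #: fires at position(s) 14: ozotmugikrudup
surface: ozotmugikrudup

cell SUR=ol, CLASS=fe, MOD=so, CASE=ne:
underlying: ozotmu-po-k-ru-vm
1. p -> b, s -> z, t -> d / V _ V: fires at position(s) 7: ozotmubokruvm
2. b -> p, d -> t, g -> k, v -> f / _ #: no change
surface: ozotmubokruvm


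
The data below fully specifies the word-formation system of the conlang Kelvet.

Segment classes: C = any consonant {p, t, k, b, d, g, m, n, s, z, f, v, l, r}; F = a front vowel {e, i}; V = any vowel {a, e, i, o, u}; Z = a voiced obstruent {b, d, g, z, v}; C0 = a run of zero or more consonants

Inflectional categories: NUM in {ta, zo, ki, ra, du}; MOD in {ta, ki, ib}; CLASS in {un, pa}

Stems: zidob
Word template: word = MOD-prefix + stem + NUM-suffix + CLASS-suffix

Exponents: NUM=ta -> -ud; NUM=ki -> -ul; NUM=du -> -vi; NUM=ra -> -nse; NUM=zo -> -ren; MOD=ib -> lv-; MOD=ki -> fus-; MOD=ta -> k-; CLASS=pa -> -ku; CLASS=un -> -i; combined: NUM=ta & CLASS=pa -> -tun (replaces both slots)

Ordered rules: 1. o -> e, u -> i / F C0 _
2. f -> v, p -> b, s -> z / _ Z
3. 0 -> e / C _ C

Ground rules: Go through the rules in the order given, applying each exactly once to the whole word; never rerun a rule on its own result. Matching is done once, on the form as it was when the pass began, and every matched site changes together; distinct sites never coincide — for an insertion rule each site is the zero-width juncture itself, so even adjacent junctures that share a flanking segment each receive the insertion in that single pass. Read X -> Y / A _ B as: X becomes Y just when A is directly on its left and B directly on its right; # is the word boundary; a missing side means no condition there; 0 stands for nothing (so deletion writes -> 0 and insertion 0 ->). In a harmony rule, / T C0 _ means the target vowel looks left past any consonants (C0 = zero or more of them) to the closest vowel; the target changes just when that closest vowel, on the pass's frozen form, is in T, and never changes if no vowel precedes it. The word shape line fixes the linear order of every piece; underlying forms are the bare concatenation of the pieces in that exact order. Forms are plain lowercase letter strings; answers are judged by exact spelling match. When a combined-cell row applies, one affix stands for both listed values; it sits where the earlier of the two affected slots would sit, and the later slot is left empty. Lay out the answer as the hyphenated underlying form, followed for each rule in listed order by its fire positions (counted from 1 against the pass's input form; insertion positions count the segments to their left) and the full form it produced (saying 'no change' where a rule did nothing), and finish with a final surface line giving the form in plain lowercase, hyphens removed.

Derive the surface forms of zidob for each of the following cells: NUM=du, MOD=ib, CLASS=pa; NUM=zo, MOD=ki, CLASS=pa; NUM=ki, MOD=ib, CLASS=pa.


cell NUM=du, MOD=ib, CLASS=pa:
underlying: lv-zidob-vi-ku
1. o -> e, u -> i / F C0 _: fires at position(s) 6, 11: lvzidebviki
2. f -> v, p -> b, s -> z / _ Z: no change
3. 0 -> e / C _ C: inserts after position(s) 1, 2, 7: levezidebeviki
surface: levezidebeviki

cell NUM=zo, MOD=ki, CLASS=pa:
underlying: fus-zidob-ren-ku
1. o -> e, u -> i / F C0 _: fires at position(s) 7, 13: fuszidebrenki
2. f -> v, p -> b, s -> z / _ Z: fires at position(s) 3: fuzzidebrenki
3. 0 -> e / C _ C: inserts after position(s) 3, 8, 11: fuzezidebereneki
surface: fuzezidebereneki

cell NUM=ki, MOD=ib, CLASS=pa:
underlying: lv-zidob-ul-ku
1. o -> e, u -> i / F C0 _: fires at position(s) 6: lvzidebulku
2. f -> v, p -> b, s -> z / _ Z: no change
3. 0 -> e / C _ C: inserts after position(s) 1, 2, 9: levezidebuleku
surface: levezidebuleku


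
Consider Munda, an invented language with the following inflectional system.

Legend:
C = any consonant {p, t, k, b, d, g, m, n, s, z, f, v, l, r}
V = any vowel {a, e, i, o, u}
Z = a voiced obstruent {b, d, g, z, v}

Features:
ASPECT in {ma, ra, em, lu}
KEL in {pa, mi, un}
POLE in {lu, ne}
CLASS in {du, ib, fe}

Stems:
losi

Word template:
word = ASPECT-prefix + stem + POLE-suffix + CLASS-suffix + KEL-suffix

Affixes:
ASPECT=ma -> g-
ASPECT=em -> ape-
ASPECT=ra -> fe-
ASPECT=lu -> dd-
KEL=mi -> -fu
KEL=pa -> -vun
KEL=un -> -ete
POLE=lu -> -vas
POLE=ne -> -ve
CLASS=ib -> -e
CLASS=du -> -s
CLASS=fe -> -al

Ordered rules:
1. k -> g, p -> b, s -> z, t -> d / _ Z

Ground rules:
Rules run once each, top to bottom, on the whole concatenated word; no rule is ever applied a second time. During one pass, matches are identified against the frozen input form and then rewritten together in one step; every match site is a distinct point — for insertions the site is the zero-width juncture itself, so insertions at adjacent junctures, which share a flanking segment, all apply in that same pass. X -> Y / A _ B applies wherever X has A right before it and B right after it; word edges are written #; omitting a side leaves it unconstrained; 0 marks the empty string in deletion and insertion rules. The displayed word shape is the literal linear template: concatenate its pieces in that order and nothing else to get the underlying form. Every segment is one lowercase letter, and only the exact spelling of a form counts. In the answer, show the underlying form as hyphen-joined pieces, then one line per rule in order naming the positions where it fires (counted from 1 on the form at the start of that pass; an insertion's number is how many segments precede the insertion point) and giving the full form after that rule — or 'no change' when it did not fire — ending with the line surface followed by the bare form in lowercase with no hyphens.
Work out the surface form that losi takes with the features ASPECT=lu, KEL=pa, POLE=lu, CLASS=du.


underlying: dd-losi-vas-s-vun
1. k -> g, p -> b, s -> z, t -> d / _ Z: fires at position(s) 10: ddlosivaszvun
surface: ddlosivaszvun


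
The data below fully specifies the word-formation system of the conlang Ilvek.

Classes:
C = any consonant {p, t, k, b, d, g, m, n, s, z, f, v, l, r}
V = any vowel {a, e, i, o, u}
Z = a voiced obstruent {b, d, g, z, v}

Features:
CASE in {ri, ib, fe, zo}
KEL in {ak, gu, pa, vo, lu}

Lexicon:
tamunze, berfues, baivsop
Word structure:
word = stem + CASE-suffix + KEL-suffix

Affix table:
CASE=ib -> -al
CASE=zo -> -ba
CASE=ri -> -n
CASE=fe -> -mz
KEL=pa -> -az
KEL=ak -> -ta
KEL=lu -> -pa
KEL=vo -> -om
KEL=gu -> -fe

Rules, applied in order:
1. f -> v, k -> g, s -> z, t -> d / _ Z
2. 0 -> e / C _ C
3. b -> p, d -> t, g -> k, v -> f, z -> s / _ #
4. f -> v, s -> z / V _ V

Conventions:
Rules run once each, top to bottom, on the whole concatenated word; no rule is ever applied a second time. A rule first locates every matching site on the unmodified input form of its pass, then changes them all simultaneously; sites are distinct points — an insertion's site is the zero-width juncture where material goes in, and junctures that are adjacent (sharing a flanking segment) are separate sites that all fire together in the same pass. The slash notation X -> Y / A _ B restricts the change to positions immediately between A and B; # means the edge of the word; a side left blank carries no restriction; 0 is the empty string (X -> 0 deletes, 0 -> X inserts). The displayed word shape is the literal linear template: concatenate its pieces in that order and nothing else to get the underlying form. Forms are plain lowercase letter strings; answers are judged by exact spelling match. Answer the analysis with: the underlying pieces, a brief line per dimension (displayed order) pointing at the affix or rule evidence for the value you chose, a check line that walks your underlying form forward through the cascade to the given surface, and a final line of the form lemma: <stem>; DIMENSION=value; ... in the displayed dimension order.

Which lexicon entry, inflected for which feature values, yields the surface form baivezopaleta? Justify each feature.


underlying: baivsop-al-ta
CASE=ib - signalled by the affix -al
KEL=ak - signalled by the affix -ta
check: baivsopalta -> baivsopalta -> baivesopaleta -> baivesopaleta -> baivezopaleta
lemma: baivsop; CASE=ib; KEL=ak


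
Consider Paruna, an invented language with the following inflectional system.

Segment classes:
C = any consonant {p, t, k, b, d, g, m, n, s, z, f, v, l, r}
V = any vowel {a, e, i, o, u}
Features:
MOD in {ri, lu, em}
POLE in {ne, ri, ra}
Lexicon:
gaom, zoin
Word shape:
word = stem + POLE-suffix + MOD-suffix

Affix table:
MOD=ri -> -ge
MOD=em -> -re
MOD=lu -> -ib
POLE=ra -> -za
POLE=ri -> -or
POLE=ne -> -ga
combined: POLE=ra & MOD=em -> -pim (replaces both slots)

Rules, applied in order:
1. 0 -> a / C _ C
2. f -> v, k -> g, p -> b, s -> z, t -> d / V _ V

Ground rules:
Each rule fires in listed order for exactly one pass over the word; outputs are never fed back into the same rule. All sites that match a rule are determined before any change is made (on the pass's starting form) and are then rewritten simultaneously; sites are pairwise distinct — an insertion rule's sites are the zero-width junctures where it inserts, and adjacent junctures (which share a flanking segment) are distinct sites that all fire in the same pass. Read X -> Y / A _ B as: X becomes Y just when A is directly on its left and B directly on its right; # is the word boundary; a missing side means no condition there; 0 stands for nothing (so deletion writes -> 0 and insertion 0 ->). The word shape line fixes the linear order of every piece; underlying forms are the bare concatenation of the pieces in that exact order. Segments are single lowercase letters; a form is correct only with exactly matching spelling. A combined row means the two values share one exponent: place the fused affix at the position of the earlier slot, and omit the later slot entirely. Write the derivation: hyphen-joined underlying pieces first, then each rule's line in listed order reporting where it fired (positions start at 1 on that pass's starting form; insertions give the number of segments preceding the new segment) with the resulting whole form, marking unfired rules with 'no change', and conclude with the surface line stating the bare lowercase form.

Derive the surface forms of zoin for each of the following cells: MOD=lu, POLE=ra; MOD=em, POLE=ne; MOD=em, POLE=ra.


cell MOD=lu, POLE=ra:
underlying: zoin-za-ib
1. 0 -> a / C _ C: inserts after position(s) 4: zoinazaib
2. f -> v, k -> g, p -> b, s -> z, t -> d / V _ V: no change
surface: zoinazaib

cell MOD=em, POLE=ne:
underlying: zoin-ga-re
1. 0 -> a / C _ C: inserts after position(s) 4: zoinagare
2. f -> v, k -> g, p -> b, s -> z, t -> d / V _ V: no change
surface: zoinagare

cell MOD=em, POLE=ra:
underlying: zoin-pim
1. 0 -> a / C _ C: inserts after position(s) 4: zoinapim
2. f -> v, k -> g, p -> b, s -> z, t -> d / V _ V: fires at position(s) 6: zoinabim
surface: zoinabim


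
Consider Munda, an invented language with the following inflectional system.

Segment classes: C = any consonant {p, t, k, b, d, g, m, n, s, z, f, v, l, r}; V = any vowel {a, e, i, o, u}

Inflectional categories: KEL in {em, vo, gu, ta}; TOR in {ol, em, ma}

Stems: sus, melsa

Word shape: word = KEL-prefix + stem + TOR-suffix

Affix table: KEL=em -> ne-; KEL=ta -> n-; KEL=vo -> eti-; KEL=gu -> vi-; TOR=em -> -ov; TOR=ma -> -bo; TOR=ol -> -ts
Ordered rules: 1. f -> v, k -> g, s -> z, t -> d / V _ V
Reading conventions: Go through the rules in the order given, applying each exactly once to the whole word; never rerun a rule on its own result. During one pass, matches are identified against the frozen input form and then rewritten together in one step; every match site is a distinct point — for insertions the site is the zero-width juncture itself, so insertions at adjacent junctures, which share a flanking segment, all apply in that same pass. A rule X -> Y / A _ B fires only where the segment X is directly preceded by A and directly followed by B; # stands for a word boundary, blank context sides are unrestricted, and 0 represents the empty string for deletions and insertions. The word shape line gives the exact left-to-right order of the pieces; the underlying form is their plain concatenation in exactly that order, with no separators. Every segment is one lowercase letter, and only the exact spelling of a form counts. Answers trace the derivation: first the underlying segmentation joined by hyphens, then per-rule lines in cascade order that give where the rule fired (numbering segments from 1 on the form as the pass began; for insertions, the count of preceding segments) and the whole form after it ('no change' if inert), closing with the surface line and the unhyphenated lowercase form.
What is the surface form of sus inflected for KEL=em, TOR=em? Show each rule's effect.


underlying: ne-sus-ov
1. f -> v, k -> g, s -> z, t -> d / V _ V: fires at position(s) 3, 5: nezuzov
surface: nezuzov


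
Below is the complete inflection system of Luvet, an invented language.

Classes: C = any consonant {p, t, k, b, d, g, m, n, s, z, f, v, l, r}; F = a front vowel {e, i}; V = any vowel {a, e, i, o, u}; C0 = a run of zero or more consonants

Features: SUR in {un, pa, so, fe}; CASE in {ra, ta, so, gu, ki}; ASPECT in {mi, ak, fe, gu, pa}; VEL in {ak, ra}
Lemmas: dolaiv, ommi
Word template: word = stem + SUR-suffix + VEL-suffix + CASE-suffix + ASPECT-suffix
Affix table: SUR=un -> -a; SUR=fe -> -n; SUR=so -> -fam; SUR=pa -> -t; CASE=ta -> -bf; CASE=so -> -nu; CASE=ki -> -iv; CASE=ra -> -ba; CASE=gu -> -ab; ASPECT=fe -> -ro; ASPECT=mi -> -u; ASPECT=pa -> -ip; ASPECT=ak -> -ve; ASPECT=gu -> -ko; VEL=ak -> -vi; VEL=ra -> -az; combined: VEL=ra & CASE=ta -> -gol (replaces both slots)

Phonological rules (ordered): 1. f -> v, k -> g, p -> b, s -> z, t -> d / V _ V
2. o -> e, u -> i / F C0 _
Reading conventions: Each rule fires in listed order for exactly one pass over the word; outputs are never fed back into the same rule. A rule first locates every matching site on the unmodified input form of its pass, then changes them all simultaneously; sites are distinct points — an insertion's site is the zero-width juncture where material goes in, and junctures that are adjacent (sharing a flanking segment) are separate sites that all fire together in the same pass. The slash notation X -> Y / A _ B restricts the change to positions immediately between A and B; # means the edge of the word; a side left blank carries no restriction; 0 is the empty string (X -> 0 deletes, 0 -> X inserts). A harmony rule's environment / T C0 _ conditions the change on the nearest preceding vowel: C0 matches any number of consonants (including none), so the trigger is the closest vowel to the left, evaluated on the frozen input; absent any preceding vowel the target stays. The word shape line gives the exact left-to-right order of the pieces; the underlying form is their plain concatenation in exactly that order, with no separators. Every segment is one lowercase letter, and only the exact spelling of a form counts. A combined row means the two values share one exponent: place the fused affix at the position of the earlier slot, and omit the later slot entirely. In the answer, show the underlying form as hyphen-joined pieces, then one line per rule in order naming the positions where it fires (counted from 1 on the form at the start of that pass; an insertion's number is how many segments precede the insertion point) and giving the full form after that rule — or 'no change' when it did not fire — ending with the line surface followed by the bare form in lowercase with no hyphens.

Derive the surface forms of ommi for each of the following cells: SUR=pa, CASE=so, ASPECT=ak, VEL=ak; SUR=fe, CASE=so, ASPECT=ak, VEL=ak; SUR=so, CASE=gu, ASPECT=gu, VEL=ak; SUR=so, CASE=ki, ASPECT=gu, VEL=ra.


cell SUR=pa, CASE=so, ASPECT=ak, VEL=ak:
underlying: ommi-t-vi-nu-ve
1. f -> v, k -> g, p -> b, s -> z, t -> d / V _ V: no change
2. o -> e, u -> i / F C0 _: fires at position(s) 9: ommitvinive
surface: ommitvinive

cell SUR=fe, CASE=so, ASPECT=ak, VEL=ak:
underlying: ommi-n-vi-nu-ve
1. f -> v, k -> g, p -> b, s -> z, t -> d / V _ V: no change
2. o -> e, u -> i / F C0 _: fires at position(s) 9: omminvinive
surface: omminvinive

cell SUR=so, CASE=gu, ASPECT=gu, VEL=ak:
underlying: ommi-fam-vi-ab-ko
1. f -> v, k -> g, p -> b, s -> z, t -> d / V _ V: fires at position(s) 5: ommivamviabko
2. o -> e, u -> i / F C0 _: no change
surface: ommivamviabko

cell SUR=so, CASE=ki, ASPECT=gu, VEL=ra:
underlying: ommi-fam-az-iv-ko
1. f -> v, k -> g, p -> b, s -> z, t -> d / V _ V: fires at position(s) 5: ommivamazivko
2. o -> e, u -> i / F C0 _: fires at position(s) 13: ommivamazivke
surface: ommivamazivke


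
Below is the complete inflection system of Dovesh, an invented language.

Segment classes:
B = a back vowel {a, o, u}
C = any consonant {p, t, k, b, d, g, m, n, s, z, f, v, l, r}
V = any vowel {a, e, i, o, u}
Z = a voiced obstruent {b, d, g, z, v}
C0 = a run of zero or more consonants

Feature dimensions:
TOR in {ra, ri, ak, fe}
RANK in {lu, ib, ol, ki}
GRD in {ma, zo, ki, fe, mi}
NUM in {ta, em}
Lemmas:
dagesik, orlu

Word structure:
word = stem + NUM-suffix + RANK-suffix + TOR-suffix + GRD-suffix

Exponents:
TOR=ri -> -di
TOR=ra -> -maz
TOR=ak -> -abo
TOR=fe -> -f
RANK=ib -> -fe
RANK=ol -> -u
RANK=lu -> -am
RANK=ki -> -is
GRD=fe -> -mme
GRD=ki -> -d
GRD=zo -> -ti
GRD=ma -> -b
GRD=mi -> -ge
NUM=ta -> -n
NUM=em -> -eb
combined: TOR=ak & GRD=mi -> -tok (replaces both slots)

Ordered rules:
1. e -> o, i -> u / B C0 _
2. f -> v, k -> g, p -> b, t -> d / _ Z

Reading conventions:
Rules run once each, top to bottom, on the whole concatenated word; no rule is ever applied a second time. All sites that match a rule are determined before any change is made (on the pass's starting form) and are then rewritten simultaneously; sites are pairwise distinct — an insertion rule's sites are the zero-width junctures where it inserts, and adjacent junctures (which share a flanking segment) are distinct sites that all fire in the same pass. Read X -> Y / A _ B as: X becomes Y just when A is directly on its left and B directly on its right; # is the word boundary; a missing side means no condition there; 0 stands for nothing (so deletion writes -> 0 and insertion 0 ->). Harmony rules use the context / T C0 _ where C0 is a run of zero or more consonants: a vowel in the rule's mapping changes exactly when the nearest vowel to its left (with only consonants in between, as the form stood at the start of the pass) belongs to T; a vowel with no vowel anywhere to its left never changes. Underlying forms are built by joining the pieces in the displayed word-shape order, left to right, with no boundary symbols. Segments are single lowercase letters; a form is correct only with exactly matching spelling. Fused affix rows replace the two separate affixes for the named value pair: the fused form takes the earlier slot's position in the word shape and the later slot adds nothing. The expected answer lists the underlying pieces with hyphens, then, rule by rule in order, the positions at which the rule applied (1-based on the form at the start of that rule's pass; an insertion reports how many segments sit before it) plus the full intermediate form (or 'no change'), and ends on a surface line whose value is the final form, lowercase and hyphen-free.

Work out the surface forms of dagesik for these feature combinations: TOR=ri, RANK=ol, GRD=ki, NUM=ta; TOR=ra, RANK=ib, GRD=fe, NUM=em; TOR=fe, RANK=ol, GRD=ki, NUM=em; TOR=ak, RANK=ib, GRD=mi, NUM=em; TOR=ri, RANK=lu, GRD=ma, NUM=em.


cell TOR=ri, RANK=ol, GRD=ki, NUM=ta:
underlying: dagesik-n-u-di-d
1. e -> o, i -> u / B C0 _: fires at position(s) 4, 11: dagosiknudud
2. f -> v, k -> g, p -> b, t -> d / _ Z: no change
surface: dagosiknudud

cell TOR=ra, RANK=ib, GRD=fe, NUM=em:
underlying: dagesik-eb-fe-maz-mme
1. e -> o, i -> u / B C0 _: fires at position(s) 4, 17: dagosikebfemazmmo
2. f -> v, k -> g, p -> b, t -> d / _ Z: no change
surface: dagosikebfemazmmo

cell TOR=fe, RANK=ol, GRD=ki, NUM=em:
underlying: dagesik-eb-u-f-d
1. e -> o, i -> u / B C0 _: fires at position(s) 4: dagosikebufd
2. f -> v, k -> g, p -> b, t -> d / _ Z: fires at position(s) 11: dagosikebuvd
surface: dagosikebuvd

cell TOR=ak, RANK=ib, GRD=mi, NUM=em:
underlying: dagesik-eb-fe-tok
1. e -> o, i -> u / B C0 _: fires at position(s) 4: dagosikebfetok
2. f -> v, k -> g, p -> b, t -> d / _ Z: no change
surface: dagosikebfetok

cell TOR=ri, RANK=lu, GRD=ma, NUM=em:
underlying: dagesik-eb-am-di-b
1. e -> o, i -> u / B C0 _: fires at position(s) 4, 13: dagosikebamdub
2. f -> v, k -> g, p -> b, t -> d / _ Z: no change
surface: dagosikebamdub


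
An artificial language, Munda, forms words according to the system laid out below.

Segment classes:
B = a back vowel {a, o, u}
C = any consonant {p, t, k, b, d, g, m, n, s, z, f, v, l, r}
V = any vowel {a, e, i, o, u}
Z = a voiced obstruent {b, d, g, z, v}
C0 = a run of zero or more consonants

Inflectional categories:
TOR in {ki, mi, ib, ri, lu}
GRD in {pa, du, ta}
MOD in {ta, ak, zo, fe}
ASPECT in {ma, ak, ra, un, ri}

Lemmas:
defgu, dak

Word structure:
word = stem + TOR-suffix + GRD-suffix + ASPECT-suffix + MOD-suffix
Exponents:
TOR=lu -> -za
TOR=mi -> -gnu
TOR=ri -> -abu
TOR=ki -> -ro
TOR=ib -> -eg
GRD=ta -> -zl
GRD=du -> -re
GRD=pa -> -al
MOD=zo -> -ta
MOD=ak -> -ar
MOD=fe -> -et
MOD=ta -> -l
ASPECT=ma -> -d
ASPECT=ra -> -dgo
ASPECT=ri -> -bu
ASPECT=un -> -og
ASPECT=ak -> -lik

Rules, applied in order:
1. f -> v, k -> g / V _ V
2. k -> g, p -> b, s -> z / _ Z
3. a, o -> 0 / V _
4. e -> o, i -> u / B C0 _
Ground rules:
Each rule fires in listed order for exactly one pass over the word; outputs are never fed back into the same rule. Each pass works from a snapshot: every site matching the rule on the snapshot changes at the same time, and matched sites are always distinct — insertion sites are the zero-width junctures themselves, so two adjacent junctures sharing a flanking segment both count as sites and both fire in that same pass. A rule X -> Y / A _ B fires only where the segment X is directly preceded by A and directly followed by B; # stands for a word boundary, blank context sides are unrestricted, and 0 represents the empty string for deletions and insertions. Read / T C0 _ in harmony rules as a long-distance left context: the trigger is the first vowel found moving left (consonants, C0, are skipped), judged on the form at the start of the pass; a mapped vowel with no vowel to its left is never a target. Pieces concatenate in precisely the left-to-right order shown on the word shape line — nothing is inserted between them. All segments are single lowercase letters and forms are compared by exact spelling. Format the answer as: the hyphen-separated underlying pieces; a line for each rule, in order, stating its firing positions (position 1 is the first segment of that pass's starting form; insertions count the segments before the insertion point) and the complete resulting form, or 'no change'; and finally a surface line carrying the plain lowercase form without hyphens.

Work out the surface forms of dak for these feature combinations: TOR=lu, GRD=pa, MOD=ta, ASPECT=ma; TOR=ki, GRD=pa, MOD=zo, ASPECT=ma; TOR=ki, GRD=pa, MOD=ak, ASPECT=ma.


cell TOR=lu, GRD=pa, MOD=ta, ASPECT=ma:
underlying: dak-za-al-d-l
1. f -> v, k -> g / V _ V: no change
2. k -> g, p -> b, s -> z / _ Z: fires at position(s) 3: dagzaaldl
3. a, o -> 0 / V _: fires at position(s) 6: dagzaldl
4. e -> o, i -> u / B C0 _: no change
surface: dagzaldl

cell TOR=ki, GRD=pa, MOD=zo, ASPECT=ma:
underlying: dak-ro-al-d-ta
1. f -> v, k -> g / V _ V: no change
2. k -> g, p -> b, s -> z / _ Z: no change
3. a, o -> 0 / V _: fires at position(s) 6: dakroldta
4. e -> o, i -> u / B C0 _: no change
surface: dakroldta

cell TOR=ki, GRD=pa, MOD=ak, ASPECT=ma:
underlying: dak-ro-al-d-ar
1. f -> v, k -> g / V _ V: no change
2. k -> g, p -> b, s -> z / _ Z: no change
3. a, o -> 0 / V _: fires at position(s) 6: dakroldar
4. e -> o, i -> u / B C0 _: no change
surface: dakroldar
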